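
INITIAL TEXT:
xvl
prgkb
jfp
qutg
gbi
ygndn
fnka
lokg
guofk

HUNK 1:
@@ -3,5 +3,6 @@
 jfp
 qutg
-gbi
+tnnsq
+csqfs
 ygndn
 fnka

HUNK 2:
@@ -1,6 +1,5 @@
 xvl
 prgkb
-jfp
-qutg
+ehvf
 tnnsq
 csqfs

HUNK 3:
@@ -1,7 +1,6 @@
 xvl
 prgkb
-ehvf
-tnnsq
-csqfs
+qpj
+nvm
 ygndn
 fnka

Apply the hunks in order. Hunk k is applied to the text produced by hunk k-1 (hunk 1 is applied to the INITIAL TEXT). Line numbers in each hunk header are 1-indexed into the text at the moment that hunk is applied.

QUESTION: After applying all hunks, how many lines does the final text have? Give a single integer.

Answer: 8

Derivation:
Hunk 1: at line 3 remove [gbi] add [tnnsq,csqfs] -> 10 lines: xvl prgkb jfp qutg tnnsq csqfs ygndn fnka lokg guofk
Hunk 2: at line 1 remove [jfp,qutg] add [ehvf] -> 9 lines: xvl prgkb ehvf tnnsq csqfs ygndn fnka lokg guofk
Hunk 3: at line 1 remove [ehvf,tnnsq,csqfs] add [qpj,nvm] -> 8 lines: xvl prgkb qpj nvm ygndn fnka lokg guofk
Final line count: 8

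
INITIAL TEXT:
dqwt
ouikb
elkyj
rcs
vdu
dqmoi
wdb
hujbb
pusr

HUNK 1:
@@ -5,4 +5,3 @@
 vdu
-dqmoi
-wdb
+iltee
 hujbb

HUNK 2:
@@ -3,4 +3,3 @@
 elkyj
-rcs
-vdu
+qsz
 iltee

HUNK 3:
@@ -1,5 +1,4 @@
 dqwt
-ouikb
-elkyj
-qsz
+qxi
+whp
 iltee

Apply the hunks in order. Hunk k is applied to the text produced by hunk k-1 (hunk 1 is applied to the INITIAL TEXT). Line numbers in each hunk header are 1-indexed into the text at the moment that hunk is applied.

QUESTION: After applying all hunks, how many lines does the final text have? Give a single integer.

Hunk 1: at line 5 remove [dqmoi,wdb] add [iltee] -> 8 lines: dqwt ouikb elkyj rcs vdu iltee hujbb pusr
Hunk 2: at line 3 remove [rcs,vdu] add [qsz] -> 7 lines: dqwt ouikb elkyj qsz iltee hujbb pusr
Hunk 3: at line 1 remove [ouikb,elkyj,qsz] add [qxi,whp] -> 6 lines: dqwt qxi whp iltee hujbb pusr
Final line count: 6

Answer: 6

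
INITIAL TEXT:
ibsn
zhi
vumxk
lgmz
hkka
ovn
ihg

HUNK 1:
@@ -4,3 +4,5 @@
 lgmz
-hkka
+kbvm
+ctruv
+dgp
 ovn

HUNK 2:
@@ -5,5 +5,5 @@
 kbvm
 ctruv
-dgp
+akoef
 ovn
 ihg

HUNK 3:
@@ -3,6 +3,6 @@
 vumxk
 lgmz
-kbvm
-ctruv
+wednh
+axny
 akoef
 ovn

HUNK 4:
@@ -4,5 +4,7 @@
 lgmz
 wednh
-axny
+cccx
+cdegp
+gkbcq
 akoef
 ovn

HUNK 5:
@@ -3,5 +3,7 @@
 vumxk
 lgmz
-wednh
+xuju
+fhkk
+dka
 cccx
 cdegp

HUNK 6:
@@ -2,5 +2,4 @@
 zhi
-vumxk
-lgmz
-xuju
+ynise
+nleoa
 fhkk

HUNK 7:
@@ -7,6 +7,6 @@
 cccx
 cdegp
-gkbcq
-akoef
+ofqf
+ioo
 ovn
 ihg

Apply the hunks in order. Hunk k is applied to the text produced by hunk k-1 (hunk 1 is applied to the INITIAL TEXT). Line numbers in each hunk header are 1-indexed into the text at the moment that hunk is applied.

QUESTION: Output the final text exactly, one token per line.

Hunk 1: at line 4 remove [hkka] add [kbvm,ctruv,dgp] -> 9 lines: ibsn zhi vumxk lgmz kbvm ctruv dgp ovn ihg
Hunk 2: at line 5 remove [dgp] add [akoef] -> 9 lines: ibsn zhi vumxk lgmz kbvm ctruv akoef ovn ihg
Hunk 3: at line 3 remove [kbvm,ctruv] add [wednh,axny] -> 9 lines: ibsn zhi vumxk lgmz wednh axny akoef ovn ihg
Hunk 4: at line 4 remove [axny] add [cccx,cdegp,gkbcq] -> 11 lines: ibsn zhi vumxk lgmz wednh cccx cdegp gkbcq akoef ovn ihg
Hunk 5: at line 3 remove [wednh] add [xuju,fhkk,dka] -> 13 lines: ibsn zhi vumxk lgmz xuju fhkk dka cccx cdegp gkbcq akoef ovn ihg
Hunk 6: at line 2 remove [vumxk,lgmz,xuju] add [ynise,nleoa] -> 12 lines: ibsn zhi ynise nleoa fhkk dka cccx cdegp gkbcq akoef ovn ihg
Hunk 7: at line 7 remove [gkbcq,akoef] add [ofqf,ioo] -> 12 lines: ibsn zhi ynise nleoa fhkk dka cccx cdegp ofqf ioo ovn ihg

Answer: ibsn
zhi
ynise
nleoa
fhkk
dka
cccx
cdegp
ofqf
ioo
ovn
ihg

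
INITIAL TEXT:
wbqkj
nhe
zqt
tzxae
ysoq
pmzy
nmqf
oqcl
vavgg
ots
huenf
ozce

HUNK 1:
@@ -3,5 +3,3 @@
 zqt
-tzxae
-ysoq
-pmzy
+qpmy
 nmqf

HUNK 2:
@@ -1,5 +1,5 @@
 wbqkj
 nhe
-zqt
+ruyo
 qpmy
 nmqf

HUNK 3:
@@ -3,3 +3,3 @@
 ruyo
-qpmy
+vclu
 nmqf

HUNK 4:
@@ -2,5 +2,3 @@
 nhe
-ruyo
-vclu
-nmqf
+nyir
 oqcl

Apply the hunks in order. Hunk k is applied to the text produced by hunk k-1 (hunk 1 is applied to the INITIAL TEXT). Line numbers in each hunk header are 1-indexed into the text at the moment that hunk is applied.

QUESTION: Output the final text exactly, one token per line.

Hunk 1: at line 3 remove [tzxae,ysoq,pmzy] add [qpmy] -> 10 lines: wbqkj nhe zqt qpmy nmqf oqcl vavgg ots huenf ozce
Hunk 2: at line 1 remove [zqt] add [ruyo] -> 10 lines: wbqkj nhe ruyo qpmy nmqf oqcl vavgg ots huenf ozce
Hunk 3: at line 3 remove [qpmy] add [vclu] -> 10 lines: wbqkj nhe ruyo vclu nmqf oqcl vavgg ots huenf ozce
Hunk 4: at line 2 remove [ruyo,vclu,nmqf] add [nyir] -> 8 lines: wbqkj nhe nyir oqcl vavgg ots huenf ozce

Answer: wbqkj
nhe
nyir
oqcl
vavgg
ots
huenf
ozce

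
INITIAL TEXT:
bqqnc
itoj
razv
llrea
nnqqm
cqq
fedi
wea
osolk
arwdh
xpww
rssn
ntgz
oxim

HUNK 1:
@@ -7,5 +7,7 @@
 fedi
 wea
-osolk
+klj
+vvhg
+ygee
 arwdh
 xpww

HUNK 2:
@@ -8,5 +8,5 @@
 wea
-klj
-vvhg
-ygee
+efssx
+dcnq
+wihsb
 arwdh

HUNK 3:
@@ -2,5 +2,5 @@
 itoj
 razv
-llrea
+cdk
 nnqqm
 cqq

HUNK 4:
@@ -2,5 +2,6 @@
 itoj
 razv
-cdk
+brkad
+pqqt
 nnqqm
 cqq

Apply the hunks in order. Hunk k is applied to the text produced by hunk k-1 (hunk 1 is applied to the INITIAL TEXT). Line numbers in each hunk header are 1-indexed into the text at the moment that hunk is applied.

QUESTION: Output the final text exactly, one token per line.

Answer: bqqnc
itoj
razv
brkad
pqqt
nnqqm
cqq
fedi
wea
efssx
dcnq
wihsb
arwdh
xpww
rssn
ntgz
oxim

Derivation:
Hunk 1: at line 7 remove [osolk] add [klj,vvhg,ygee] -> 16 lines: bqqnc itoj razv llrea nnqqm cqq fedi wea klj vvhg ygee arwdh xpww rssn ntgz oxim
Hunk 2: at line 8 remove [klj,vvhg,ygee] add [efssx,dcnq,wihsb] -> 16 lines: bqqnc itoj razv llrea nnqqm cqq fedi wea efssx dcnq wihsb arwdh xpww rssn ntgz oxim
Hunk 3: at line 2 remove [llrea] add [cdk] -> 16 lines: bqqnc itoj razv cdk nnqqm cqq fedi wea efssx dcnq wihsb arwdh xpww rssn ntgz oxim
Hunk 4: at line 2 remove [cdk] add [brkad,pqqt] -> 17 lines: bqqnc itoj razv brkad pqqt nnqqm cqq fedi wea efssx dcnq wihsb arwdh xpww rssn ntgz oxim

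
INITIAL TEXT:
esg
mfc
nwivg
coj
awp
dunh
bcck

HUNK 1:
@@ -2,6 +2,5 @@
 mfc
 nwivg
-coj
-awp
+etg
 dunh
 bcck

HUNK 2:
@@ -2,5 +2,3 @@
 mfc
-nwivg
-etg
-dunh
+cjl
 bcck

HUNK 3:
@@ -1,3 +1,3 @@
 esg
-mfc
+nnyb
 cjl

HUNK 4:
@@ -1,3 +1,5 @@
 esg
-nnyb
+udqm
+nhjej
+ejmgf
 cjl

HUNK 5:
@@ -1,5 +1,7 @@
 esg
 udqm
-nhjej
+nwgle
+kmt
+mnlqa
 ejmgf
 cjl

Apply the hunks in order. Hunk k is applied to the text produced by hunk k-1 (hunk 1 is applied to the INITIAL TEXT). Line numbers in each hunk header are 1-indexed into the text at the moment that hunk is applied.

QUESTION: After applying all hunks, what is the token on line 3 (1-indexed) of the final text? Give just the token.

Hunk 1: at line 2 remove [coj,awp] add [etg] -> 6 lines: esg mfc nwivg etg dunh bcck
Hunk 2: at line 2 remove [nwivg,etg,dunh] add [cjl] -> 4 lines: esg mfc cjl bcck
Hunk 3: at line 1 remove [mfc] add [nnyb] -> 4 lines: esg nnyb cjl bcck
Hunk 4: at line 1 remove [nnyb] add [udqm,nhjej,ejmgf] -> 6 lines: esg udqm nhjej ejmgf cjl bcck
Hunk 5: at line 1 remove [nhjej] add [nwgle,kmt,mnlqa] -> 8 lines: esg udqm nwgle kmt mnlqa ejmgf cjl bcck
Final line 3: nwgle

Answer: nwgle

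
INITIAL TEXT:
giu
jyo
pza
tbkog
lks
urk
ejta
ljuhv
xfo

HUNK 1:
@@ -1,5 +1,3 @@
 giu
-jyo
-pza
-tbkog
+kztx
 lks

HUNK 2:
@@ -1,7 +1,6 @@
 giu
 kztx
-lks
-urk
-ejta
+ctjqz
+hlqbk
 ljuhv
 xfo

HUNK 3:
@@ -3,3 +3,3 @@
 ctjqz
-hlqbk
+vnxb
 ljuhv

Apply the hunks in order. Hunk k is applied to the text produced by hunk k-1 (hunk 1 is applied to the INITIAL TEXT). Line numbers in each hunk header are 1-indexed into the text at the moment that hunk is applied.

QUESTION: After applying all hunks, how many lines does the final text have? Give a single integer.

Answer: 6

Derivation:
Hunk 1: at line 1 remove [jyo,pza,tbkog] add [kztx] -> 7 lines: giu kztx lks urk ejta ljuhv xfo
Hunk 2: at line 1 remove [lks,urk,ejta] add [ctjqz,hlqbk] -> 6 lines: giu kztx ctjqz hlqbk ljuhv xfo
Hunk 3: at line 3 remove [hlqbk] add [vnxb] -> 6 lines: giu kztx ctjqz vnxb ljuhv xfo
Final line count: 6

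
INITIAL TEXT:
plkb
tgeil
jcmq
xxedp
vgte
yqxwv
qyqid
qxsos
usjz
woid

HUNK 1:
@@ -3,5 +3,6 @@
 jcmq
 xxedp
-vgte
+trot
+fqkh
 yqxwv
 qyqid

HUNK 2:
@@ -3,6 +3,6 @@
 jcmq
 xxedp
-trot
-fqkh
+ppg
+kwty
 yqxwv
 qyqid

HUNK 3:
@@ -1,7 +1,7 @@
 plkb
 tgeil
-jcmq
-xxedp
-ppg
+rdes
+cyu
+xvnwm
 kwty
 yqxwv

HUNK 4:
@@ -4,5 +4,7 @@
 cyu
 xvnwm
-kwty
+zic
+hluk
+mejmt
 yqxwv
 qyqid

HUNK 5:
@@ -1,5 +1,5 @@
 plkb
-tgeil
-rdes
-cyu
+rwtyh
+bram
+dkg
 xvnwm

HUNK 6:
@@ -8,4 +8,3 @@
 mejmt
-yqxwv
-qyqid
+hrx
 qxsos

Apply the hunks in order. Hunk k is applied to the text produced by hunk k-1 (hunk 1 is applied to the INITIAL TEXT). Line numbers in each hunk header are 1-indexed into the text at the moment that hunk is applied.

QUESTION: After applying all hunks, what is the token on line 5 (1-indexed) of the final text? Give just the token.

Answer: xvnwm

Derivation:
Hunk 1: at line 3 remove [vgte] add [trot,fqkh] -> 11 lines: plkb tgeil jcmq xxedp trot fqkh yqxwv qyqid qxsos usjz woid
Hunk 2: at line 3 remove [trot,fqkh] add [ppg,kwty] -> 11 lines: plkb tgeil jcmq xxedp ppg kwty yqxwv qyqid qxsos usjz woid
Hunk 3: at line 1 remove [jcmq,xxedp,ppg] add [rdes,cyu,xvnwm] -> 11 lines: plkb tgeil rdes cyu xvnwm kwty yqxwv qyqid qxsos usjz woid
Hunk 4: at line 4 remove [kwty] add [zic,hluk,mejmt] -> 13 lines: plkb tgeil rdes cyu xvnwm zic hluk mejmt yqxwv qyqid qxsos usjz woid
Hunk 5: at line 1 remove [tgeil,rdes,cyu] add [rwtyh,bram,dkg] -> 13 lines: plkb rwtyh bram dkg xvnwm zic hluk mejmt yqxwv qyqid qxsos usjz woid
Hunk 6: at line 8 remove [yqxwv,qyqid] add [hrx] -> 12 lines: plkb rwtyh bram dkg xvnwm zic hluk mejmt hrx qxsos usjz woid
Final line 5: xvnwm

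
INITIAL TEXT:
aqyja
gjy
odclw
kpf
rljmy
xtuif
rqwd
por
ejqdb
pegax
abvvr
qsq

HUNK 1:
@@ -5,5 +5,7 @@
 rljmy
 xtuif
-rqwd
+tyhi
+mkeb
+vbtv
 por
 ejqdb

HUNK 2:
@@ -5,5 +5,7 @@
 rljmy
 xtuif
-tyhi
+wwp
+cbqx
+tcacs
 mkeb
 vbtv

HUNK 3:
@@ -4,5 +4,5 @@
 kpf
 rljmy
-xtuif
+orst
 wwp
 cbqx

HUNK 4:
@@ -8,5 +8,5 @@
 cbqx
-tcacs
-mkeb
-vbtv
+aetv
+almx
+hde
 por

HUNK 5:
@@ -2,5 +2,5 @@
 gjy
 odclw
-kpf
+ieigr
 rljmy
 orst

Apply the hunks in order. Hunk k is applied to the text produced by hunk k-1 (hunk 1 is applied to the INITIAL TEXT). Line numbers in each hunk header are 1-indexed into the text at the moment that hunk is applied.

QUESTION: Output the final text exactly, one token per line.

Hunk 1: at line 5 remove [rqwd] add [tyhi,mkeb,vbtv] -> 14 lines: aqyja gjy odclw kpf rljmy xtuif tyhi mkeb vbtv por ejqdb pegax abvvr qsq
Hunk 2: at line 5 remove [tyhi] add [wwp,cbqx,tcacs] -> 16 lines: aqyja gjy odclw kpf rljmy xtuif wwp cbqx tcacs mkeb vbtv por ejqdb pegax abvvr qsq
Hunk 3: at line 4 remove [xtuif] add [orst] -> 16 lines: aqyja gjy odclw kpf rljmy orst wwp cbqx tcacs mkeb vbtv por ejqdb pegax abvvr qsq
Hunk 4: at line 8 remove [tcacs,mkeb,vbtv] add [aetv,almx,hde] -> 16 lines: aqyja gjy odclw kpf rljmy orst wwp cbqx aetv almx hde por ejqdb pegax abvvr qsq
Hunk 5: at line 2 remove [kpf] add [ieigr] -> 16 lines: aqyja gjy odclw ieigr rljmy orst wwp cbqx aetv almx hde por ejqdb pegax abvvr qsq

Answer: aqyja
gjy
odclw
ieigr
rljmy
orst
wwp
cbqx
aetv
almx
hde
por
ejqdb
pegax
abvvr
qsq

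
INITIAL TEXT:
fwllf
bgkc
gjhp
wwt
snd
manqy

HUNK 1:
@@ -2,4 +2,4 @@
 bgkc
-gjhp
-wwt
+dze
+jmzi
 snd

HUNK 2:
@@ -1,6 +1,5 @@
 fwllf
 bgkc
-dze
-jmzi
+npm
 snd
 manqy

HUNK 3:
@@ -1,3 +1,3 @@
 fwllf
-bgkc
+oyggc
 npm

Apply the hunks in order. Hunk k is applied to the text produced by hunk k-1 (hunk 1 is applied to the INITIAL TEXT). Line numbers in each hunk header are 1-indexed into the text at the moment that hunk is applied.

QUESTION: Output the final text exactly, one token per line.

Answer: fwllf
oyggc
npm
snd
manqy

Derivation:
Hunk 1: at line 2 remove [gjhp,wwt] add [dze,jmzi] -> 6 lines: fwllf bgkc dze jmzi snd manqy
Hunk 2: at line 1 remove [dze,jmzi] add [npm] -> 5 lines: fwllf bgkc npm snd manqy
Hunk 3: at line 1 remove [bgkc] add [oyggc] -> 5 lines: fwllf oyggc npm snd manqy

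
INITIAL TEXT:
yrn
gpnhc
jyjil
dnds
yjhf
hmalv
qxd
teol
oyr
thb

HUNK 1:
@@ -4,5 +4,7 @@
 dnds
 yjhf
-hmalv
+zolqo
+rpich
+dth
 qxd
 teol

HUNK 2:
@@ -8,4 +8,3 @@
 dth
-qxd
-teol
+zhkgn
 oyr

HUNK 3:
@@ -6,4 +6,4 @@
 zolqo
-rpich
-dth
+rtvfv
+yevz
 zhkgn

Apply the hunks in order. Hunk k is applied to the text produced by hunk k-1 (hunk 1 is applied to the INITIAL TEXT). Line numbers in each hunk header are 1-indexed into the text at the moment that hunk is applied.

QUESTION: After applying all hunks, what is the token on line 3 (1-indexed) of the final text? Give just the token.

Answer: jyjil

Derivation:
Hunk 1: at line 4 remove [hmalv] add [zolqo,rpich,dth] -> 12 lines: yrn gpnhc jyjil dnds yjhf zolqo rpich dth qxd teol oyr thb
Hunk 2: at line 8 remove [qxd,teol] add [zhkgn] -> 11 lines: yrn gpnhc jyjil dnds yjhf zolqo rpich dth zhkgn oyr thb
Hunk 3: at line 6 remove [rpich,dth] add [rtvfv,yevz] -> 11 lines: yrn gpnhc jyjil dnds yjhf zolqo rtvfv yevz zhkgn oyr thb
Final line 3: jyjil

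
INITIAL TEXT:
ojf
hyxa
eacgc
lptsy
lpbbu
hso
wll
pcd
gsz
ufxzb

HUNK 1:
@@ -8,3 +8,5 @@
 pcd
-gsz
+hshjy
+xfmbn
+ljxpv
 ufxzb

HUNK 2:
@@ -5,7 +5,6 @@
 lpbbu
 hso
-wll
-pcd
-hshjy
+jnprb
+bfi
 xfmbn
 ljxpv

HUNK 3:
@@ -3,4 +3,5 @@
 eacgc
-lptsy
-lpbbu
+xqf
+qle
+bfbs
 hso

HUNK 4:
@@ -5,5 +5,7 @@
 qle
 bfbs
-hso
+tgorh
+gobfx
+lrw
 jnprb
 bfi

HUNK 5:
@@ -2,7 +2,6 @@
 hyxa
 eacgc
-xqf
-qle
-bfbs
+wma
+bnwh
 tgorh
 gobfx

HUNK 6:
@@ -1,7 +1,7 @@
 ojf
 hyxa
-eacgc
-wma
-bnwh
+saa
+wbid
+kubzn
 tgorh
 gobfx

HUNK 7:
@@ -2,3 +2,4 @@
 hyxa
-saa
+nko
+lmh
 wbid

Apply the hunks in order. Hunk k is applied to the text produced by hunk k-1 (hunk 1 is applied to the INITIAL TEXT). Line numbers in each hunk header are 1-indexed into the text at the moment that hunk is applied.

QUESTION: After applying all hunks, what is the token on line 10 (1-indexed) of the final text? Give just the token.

Hunk 1: at line 8 remove [gsz] add [hshjy,xfmbn,ljxpv] -> 12 lines: ojf hyxa eacgc lptsy lpbbu hso wll pcd hshjy xfmbn ljxpv ufxzb
Hunk 2: at line 5 remove [wll,pcd,hshjy] add [jnprb,bfi] -> 11 lines: ojf hyxa eacgc lptsy lpbbu hso jnprb bfi xfmbn ljxpv ufxzb
Hunk 3: at line 3 remove [lptsy,lpbbu] add [xqf,qle,bfbs] -> 12 lines: ojf hyxa eacgc xqf qle bfbs hso jnprb bfi xfmbn ljxpv ufxzb
Hunk 4: at line 5 remove [hso] add [tgorh,gobfx,lrw] -> 14 lines: ojf hyxa eacgc xqf qle bfbs tgorh gobfx lrw jnprb bfi xfmbn ljxpv ufxzb
Hunk 5: at line 2 remove [xqf,qle,bfbs] add [wma,bnwh] -> 13 lines: ojf hyxa eacgc wma bnwh tgorh gobfx lrw jnprb bfi xfmbn ljxpv ufxzb
Hunk 6: at line 1 remove [eacgc,wma,bnwh] add [saa,wbid,kubzn] -> 13 lines: ojf hyxa saa wbid kubzn tgorh gobfx lrw jnprb bfi xfmbn ljxpv ufxzb
Hunk 7: at line 2 remove [saa] add [nko,lmh] -> 14 lines: ojf hyxa nko lmh wbid kubzn tgorh gobfx lrw jnprb bfi xfmbn ljxpv ufxzb
Final line 10: jnprb

Answer: jnprb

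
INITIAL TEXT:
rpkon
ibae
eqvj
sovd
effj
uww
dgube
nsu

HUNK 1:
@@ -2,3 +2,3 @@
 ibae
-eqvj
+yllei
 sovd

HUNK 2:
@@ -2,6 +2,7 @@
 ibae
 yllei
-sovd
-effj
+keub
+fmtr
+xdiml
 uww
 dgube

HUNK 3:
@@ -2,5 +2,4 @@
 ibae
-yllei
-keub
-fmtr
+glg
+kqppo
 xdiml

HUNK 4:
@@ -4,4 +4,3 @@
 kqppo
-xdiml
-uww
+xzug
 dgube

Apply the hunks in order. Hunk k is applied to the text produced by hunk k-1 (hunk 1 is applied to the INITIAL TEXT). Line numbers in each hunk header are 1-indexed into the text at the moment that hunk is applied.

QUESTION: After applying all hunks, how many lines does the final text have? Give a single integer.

Answer: 7

Derivation:
Hunk 1: at line 2 remove [eqvj] add [yllei] -> 8 lines: rpkon ibae yllei sovd effj uww dgube nsu
Hunk 2: at line 2 remove [sovd,effj] add [keub,fmtr,xdiml] -> 9 lines: rpkon ibae yllei keub fmtr xdiml uww dgube nsu
Hunk 3: at line 2 remove [yllei,keub,fmtr] add [glg,kqppo] -> 8 lines: rpkon ibae glg kqppo xdiml uww dgube nsu
Hunk 4: at line 4 remove [xdiml,uww] add [xzug] -> 7 lines: rpkon ibae glg kqppo xzug dgube nsu
Final line count: 7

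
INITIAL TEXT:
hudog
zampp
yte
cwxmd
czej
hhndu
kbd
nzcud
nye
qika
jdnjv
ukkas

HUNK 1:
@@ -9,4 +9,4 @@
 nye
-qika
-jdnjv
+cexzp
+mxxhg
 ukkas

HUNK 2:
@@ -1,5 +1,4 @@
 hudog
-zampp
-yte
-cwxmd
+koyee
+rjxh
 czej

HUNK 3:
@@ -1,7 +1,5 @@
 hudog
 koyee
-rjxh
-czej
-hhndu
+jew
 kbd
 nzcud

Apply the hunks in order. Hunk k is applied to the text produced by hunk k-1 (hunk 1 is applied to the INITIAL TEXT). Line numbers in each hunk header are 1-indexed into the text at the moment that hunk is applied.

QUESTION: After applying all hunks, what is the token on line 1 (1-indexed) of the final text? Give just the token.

Hunk 1: at line 9 remove [qika,jdnjv] add [cexzp,mxxhg] -> 12 lines: hudog zampp yte cwxmd czej hhndu kbd nzcud nye cexzp mxxhg ukkas
Hunk 2: at line 1 remove [zampp,yte,cwxmd] add [koyee,rjxh] -> 11 lines: hudog koyee rjxh czej hhndu kbd nzcud nye cexzp mxxhg ukkas
Hunk 3: at line 1 remove [rjxh,czej,hhndu] add [jew] -> 9 lines: hudog koyee jew kbd nzcud nye cexzp mxxhg ukkas
Final line 1: hudog

Answer: hudog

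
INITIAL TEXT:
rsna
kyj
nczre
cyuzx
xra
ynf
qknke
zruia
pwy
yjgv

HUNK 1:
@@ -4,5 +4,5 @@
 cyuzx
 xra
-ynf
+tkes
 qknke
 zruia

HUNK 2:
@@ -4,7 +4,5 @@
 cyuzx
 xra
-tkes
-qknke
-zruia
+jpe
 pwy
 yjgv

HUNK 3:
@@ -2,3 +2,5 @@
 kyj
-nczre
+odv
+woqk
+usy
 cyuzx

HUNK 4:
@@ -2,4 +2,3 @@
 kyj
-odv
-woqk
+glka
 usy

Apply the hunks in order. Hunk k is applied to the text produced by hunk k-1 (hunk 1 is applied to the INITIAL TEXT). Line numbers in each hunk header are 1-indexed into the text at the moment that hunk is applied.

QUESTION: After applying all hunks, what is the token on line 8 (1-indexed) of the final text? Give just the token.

Answer: pwy

Derivation:
Hunk 1: at line 4 remove [ynf] add [tkes] -> 10 lines: rsna kyj nczre cyuzx xra tkes qknke zruia pwy yjgv
Hunk 2: at line 4 remove [tkes,qknke,zruia] add [jpe] -> 8 lines: rsna kyj nczre cyuzx xra jpe pwy yjgv
Hunk 3: at line 2 remove [nczre] add [odv,woqk,usy] -> 10 lines: rsna kyj odv woqk usy cyuzx xra jpe pwy yjgv
Hunk 4: at line 2 remove [odv,woqk] add [glka] -> 9 lines: rsna kyj glka usy cyuzx xra jpe pwy yjgv
Final line 8: pwy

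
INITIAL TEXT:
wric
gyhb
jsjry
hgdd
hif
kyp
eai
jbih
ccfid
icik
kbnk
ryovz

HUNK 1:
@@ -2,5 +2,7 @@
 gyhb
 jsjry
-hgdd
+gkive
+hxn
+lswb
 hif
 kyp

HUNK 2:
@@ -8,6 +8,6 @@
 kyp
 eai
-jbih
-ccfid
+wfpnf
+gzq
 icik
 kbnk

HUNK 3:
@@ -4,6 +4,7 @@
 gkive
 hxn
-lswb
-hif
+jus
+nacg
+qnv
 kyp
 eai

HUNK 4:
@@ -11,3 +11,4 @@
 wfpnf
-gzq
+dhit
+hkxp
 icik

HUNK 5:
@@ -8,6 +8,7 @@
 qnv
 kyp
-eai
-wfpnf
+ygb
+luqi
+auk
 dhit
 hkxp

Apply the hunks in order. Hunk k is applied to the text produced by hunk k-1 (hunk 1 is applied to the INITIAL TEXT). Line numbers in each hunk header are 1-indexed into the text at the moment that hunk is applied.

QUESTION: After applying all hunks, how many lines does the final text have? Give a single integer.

Hunk 1: at line 2 remove [hgdd] add [gkive,hxn,lswb] -> 14 lines: wric gyhb jsjry gkive hxn lswb hif kyp eai jbih ccfid icik kbnk ryovz
Hunk 2: at line 8 remove [jbih,ccfid] add [wfpnf,gzq] -> 14 lines: wric gyhb jsjry gkive hxn lswb hif kyp eai wfpnf gzq icik kbnk ryovz
Hunk 3: at line 4 remove [lswb,hif] add [jus,nacg,qnv] -> 15 lines: wric gyhb jsjry gkive hxn jus nacg qnv kyp eai wfpnf gzq icik kbnk ryovz
Hunk 4: at line 11 remove [gzq] add [dhit,hkxp] -> 16 lines: wric gyhb jsjry gkive hxn jus nacg qnv kyp eai wfpnf dhit hkxp icik kbnk ryovz
Hunk 5: at line 8 remove [eai,wfpnf] add [ygb,luqi,auk] -> 17 lines: wric gyhb jsjry gkive hxn jus nacg qnv kyp ygb luqi auk dhit hkxp icik kbnk ryovz
Final line count: 17

Answer: 17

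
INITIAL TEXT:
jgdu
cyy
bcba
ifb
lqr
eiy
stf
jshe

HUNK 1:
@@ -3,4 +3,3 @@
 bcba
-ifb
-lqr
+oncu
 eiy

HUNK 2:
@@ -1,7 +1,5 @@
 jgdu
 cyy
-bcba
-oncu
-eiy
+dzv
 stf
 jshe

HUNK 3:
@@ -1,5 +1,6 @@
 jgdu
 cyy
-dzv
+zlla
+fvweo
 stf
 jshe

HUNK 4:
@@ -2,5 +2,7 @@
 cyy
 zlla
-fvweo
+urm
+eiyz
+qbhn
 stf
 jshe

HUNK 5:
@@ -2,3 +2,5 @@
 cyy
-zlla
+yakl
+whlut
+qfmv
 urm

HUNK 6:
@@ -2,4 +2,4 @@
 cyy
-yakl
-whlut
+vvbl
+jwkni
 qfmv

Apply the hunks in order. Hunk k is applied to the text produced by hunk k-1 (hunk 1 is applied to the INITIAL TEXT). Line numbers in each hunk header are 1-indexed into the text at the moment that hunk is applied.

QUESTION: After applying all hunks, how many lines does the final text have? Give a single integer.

Answer: 10

Derivation:
Hunk 1: at line 3 remove [ifb,lqr] add [oncu] -> 7 lines: jgdu cyy bcba oncu eiy stf jshe
Hunk 2: at line 1 remove [bcba,oncu,eiy] add [dzv] -> 5 lines: jgdu cyy dzv stf jshe
Hunk 3: at line 1 remove [dzv] add [zlla,fvweo] -> 6 lines: jgdu cyy zlla fvweo stf jshe
Hunk 4: at line 2 remove [fvweo] add [urm,eiyz,qbhn] -> 8 lines: jgdu cyy zlla urm eiyz qbhn stf jshe
Hunk 5: at line 2 remove [zlla] add [yakl,whlut,qfmv] -> 10 lines: jgdu cyy yakl whlut qfmv urm eiyz qbhn stf jshe
Hunk 6: at line 2 remove [yakl,whlut] add [vvbl,jwkni] -> 10 lines: jgdu cyy vvbl jwkni qfmv urm eiyz qbhn stf jshe
Final line count: 10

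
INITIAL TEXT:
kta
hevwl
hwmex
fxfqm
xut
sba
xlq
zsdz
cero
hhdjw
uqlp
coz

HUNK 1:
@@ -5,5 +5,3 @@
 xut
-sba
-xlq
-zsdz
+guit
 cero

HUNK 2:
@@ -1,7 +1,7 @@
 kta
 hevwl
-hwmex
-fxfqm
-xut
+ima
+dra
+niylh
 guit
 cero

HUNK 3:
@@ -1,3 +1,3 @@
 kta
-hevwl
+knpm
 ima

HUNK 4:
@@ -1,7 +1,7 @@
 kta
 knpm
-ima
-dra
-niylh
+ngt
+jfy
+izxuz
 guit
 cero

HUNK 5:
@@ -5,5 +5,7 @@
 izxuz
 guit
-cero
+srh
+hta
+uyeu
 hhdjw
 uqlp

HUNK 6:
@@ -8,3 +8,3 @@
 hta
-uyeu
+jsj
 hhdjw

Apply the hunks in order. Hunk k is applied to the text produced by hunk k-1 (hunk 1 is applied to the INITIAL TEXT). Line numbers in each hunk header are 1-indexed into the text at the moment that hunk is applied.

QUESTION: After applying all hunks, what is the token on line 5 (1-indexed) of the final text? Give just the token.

Hunk 1: at line 5 remove [sba,xlq,zsdz] add [guit] -> 10 lines: kta hevwl hwmex fxfqm xut guit cero hhdjw uqlp coz
Hunk 2: at line 1 remove [hwmex,fxfqm,xut] add [ima,dra,niylh] -> 10 lines: kta hevwl ima dra niylh guit cero hhdjw uqlp coz
Hunk 3: at line 1 remove [hevwl] add [knpm] -> 10 lines: kta knpm ima dra niylh guit cero hhdjw uqlp coz
Hunk 4: at line 1 remove [ima,dra,niylh] add [ngt,jfy,izxuz] -> 10 lines: kta knpm ngt jfy izxuz guit cero hhdjw uqlp coz
Hunk 5: at line 5 remove [cero] add [srh,hta,uyeu] -> 12 lines: kta knpm ngt jfy izxuz guit srh hta uyeu hhdjw uqlp coz
Hunk 6: at line 8 remove [uyeu] add [jsj] -> 12 lines: kta knpm ngt jfy izxuz guit srh hta jsj hhdjw uqlp coz
Final line 5: izxuz

Answer: izxuz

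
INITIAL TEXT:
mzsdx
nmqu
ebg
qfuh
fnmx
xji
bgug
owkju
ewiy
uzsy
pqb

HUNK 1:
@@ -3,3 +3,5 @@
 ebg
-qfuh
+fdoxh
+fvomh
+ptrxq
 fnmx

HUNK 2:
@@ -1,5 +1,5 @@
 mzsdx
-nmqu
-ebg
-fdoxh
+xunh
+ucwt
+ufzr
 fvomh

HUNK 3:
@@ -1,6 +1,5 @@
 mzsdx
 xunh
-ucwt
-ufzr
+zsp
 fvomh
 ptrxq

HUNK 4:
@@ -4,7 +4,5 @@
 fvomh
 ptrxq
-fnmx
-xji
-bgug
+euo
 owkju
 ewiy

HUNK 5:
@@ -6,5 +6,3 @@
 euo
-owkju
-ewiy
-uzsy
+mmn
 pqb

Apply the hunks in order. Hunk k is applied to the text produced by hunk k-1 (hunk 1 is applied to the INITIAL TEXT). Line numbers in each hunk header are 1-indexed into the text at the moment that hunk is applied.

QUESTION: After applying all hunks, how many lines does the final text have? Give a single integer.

Answer: 8

Derivation:
Hunk 1: at line 3 remove [qfuh] add [fdoxh,fvomh,ptrxq] -> 13 lines: mzsdx nmqu ebg fdoxh fvomh ptrxq fnmx xji bgug owkju ewiy uzsy pqb
Hunk 2: at line 1 remove [nmqu,ebg,fdoxh] add [xunh,ucwt,ufzr] -> 13 lines: mzsdx xunh ucwt ufzr fvomh ptrxq fnmx xji bgug owkju ewiy uzsy pqb
Hunk 3: at line 1 remove [ucwt,ufzr] add [zsp] -> 12 lines: mzsdx xunh zsp fvomh ptrxq fnmx xji bgug owkju ewiy uzsy pqb
Hunk 4: at line 4 remove [fnmx,xji,bgug] add [euo] -> 10 lines: mzsdx xunh zsp fvomh ptrxq euo owkju ewiy uzsy pqb
Hunk 5: at line 6 remove [owkju,ewiy,uzsy] add [mmn] -> 8 lines: mzsdx xunh zsp fvomh ptrxq euo mmn pqb
Final line count: 8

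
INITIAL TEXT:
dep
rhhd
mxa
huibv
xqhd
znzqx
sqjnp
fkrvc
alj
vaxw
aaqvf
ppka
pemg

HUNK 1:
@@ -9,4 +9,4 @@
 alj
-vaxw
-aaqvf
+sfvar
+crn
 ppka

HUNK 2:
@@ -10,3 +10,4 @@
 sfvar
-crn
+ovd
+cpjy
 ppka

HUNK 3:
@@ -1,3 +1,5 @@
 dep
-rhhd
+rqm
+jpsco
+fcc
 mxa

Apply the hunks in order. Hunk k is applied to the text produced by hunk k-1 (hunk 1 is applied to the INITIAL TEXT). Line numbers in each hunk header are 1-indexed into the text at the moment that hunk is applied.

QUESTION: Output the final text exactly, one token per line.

Hunk 1: at line 9 remove [vaxw,aaqvf] add [sfvar,crn] -> 13 lines: dep rhhd mxa huibv xqhd znzqx sqjnp fkrvc alj sfvar crn ppka pemg
Hunk 2: at line 10 remove [crn] add [ovd,cpjy] -> 14 lines: dep rhhd mxa huibv xqhd znzqx sqjnp fkrvc alj sfvar ovd cpjy ppka pemg
Hunk 3: at line 1 remove [rhhd] add [rqm,jpsco,fcc] -> 16 lines: dep rqm jpsco fcc mxa huibv xqhd znzqx sqjnp fkrvc alj sfvar ovd cpjy ppka pemg

Answer: dep
rqm
jpsco
fcc
mxa
huibv
xqhd
znzqx
sqjnp
fkrvc
alj
sfvar
ovd
cpjy
ppka
pemg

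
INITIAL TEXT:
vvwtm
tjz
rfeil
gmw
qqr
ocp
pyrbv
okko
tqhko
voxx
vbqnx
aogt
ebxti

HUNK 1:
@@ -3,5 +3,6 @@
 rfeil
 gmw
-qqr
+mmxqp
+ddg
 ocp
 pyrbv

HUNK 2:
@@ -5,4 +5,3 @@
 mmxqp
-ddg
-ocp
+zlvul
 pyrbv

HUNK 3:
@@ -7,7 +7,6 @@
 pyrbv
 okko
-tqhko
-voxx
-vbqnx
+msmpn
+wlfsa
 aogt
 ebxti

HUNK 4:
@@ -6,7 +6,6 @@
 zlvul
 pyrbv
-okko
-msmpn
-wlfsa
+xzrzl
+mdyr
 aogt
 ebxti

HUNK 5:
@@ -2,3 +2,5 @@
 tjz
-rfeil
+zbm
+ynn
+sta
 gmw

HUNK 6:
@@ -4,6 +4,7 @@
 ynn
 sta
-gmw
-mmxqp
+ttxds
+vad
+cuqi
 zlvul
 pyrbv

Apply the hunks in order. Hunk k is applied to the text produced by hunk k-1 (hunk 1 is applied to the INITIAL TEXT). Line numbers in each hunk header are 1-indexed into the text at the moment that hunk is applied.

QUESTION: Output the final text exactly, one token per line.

Hunk 1: at line 3 remove [qqr] add [mmxqp,ddg] -> 14 lines: vvwtm tjz rfeil gmw mmxqp ddg ocp pyrbv okko tqhko voxx vbqnx aogt ebxti
Hunk 2: at line 5 remove [ddg,ocp] add [zlvul] -> 13 lines: vvwtm tjz rfeil gmw mmxqp zlvul pyrbv okko tqhko voxx vbqnx aogt ebxti
Hunk 3: at line 7 remove [tqhko,voxx,vbqnx] add [msmpn,wlfsa] -> 12 lines: vvwtm tjz rfeil gmw mmxqp zlvul pyrbv okko msmpn wlfsa aogt ebxti
Hunk 4: at line 6 remove [okko,msmpn,wlfsa] add [xzrzl,mdyr] -> 11 lines: vvwtm tjz rfeil gmw mmxqp zlvul pyrbv xzrzl mdyr aogt ebxti
Hunk 5: at line 2 remove [rfeil] add [zbm,ynn,sta] -> 13 lines: vvwtm tjz zbm ynn sta gmw mmxqp zlvul pyrbv xzrzl mdyr aogt ebxti
Hunk 6: at line 4 remove [gmw,mmxqp] add [ttxds,vad,cuqi] -> 14 lines: vvwtm tjz zbm ynn sta ttxds vad cuqi zlvul pyrbv xzrzl mdyr aogt ebxti

Answer: vvwtm
tjz
zbm
ynn
sta
ttxds
vad
cuqi
zlvul
pyrbv
xzrzl
mdyr
aogt
ebxti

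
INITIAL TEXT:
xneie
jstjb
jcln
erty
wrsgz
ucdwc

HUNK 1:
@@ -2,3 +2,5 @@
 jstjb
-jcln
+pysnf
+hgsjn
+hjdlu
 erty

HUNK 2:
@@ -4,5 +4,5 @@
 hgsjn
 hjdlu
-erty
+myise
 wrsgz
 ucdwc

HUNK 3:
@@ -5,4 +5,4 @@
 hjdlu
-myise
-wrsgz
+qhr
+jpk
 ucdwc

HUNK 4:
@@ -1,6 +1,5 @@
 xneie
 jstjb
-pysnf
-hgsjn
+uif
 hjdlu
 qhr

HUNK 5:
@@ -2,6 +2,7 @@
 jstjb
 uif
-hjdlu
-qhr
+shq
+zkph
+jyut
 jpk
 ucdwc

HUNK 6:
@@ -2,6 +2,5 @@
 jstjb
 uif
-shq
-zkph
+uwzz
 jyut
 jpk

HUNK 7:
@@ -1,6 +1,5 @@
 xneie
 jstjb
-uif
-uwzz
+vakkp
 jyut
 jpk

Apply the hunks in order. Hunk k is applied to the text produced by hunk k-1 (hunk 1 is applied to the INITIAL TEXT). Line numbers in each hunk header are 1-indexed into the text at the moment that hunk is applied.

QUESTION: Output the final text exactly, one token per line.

Hunk 1: at line 2 remove [jcln] add [pysnf,hgsjn,hjdlu] -> 8 lines: xneie jstjb pysnf hgsjn hjdlu erty wrsgz ucdwc
Hunk 2: at line 4 remove [erty] add [myise] -> 8 lines: xneie jstjb pysnf hgsjn hjdlu myise wrsgz ucdwc
Hunk 3: at line 5 remove [myise,wrsgz] add [qhr,jpk] -> 8 lines: xneie jstjb pysnf hgsjn hjdlu qhr jpk ucdwc
Hunk 4: at line 1 remove [pysnf,hgsjn] add [uif] -> 7 lines: xneie jstjb uif hjdlu qhr jpk ucdwc
Hunk 5: at line 2 remove [hjdlu,qhr] add [shq,zkph,jyut] -> 8 lines: xneie jstjb uif shq zkph jyut jpk ucdwc
Hunk 6: at line 2 remove [shq,zkph] add [uwzz] -> 7 lines: xneie jstjb uif uwzz jyut jpk ucdwc
Hunk 7: at line 1 remove [uif,uwzz] add [vakkp] -> 6 lines: xneie jstjb vakkp jyut jpk ucdwc

Answer: xneie
jstjb
vakkp
jyut
jpk
ucdwc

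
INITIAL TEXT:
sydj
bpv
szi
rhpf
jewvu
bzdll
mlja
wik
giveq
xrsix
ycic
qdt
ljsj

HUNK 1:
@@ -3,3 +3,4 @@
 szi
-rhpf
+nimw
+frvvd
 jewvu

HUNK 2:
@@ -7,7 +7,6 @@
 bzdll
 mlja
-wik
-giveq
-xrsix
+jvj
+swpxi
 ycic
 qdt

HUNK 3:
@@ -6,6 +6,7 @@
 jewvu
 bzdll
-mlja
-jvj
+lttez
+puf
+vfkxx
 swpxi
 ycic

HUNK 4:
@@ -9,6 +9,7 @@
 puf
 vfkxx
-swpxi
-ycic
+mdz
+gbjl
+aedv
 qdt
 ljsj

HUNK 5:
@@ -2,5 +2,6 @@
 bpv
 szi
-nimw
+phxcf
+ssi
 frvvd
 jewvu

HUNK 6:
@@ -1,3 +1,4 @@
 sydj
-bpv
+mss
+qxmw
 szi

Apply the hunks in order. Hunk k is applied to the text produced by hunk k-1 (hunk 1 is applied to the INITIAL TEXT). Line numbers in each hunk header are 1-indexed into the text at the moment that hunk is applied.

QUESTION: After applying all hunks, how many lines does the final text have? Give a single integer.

Answer: 17

Derivation:
Hunk 1: at line 3 remove [rhpf] add [nimw,frvvd] -> 14 lines: sydj bpv szi nimw frvvd jewvu bzdll mlja wik giveq xrsix ycic qdt ljsj
Hunk 2: at line 7 remove [wik,giveq,xrsix] add [jvj,swpxi] -> 13 lines: sydj bpv szi nimw frvvd jewvu bzdll mlja jvj swpxi ycic qdt ljsj
Hunk 3: at line 6 remove [mlja,jvj] add [lttez,puf,vfkxx] -> 14 lines: sydj bpv szi nimw frvvd jewvu bzdll lttez puf vfkxx swpxi ycic qdt ljsj
Hunk 4: at line 9 remove [swpxi,ycic] add [mdz,gbjl,aedv] -> 15 lines: sydj bpv szi nimw frvvd jewvu bzdll lttez puf vfkxx mdz gbjl aedv qdt ljsj
Hunk 5: at line 2 remove [nimw] add [phxcf,ssi] -> 16 lines: sydj bpv szi phxcf ssi frvvd jewvu bzdll lttez puf vfkxx mdz gbjl aedv qdt ljsj
Hunk 6: at line 1 remove [bpv] add [mss,qxmw] -> 17 lines: sydj mss qxmw szi phxcf ssi frvvd jewvu bzdll lttez puf vfkxx mdz gbjl aedv qdt ljsj
Final line count: 17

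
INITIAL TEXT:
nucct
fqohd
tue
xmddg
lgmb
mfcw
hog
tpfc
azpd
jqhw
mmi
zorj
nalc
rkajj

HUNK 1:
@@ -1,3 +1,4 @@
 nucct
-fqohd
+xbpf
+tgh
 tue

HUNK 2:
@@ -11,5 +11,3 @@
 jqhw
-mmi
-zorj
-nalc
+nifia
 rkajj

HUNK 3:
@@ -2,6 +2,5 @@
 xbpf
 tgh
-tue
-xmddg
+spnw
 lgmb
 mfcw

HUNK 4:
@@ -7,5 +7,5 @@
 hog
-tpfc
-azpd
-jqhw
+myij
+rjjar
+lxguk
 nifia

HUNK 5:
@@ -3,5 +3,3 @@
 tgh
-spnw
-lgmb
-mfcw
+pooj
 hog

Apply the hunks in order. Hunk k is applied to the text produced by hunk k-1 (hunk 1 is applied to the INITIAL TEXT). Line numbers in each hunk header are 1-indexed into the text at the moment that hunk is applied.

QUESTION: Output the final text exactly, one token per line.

Hunk 1: at line 1 remove [fqohd] add [xbpf,tgh] -> 15 lines: nucct xbpf tgh tue xmddg lgmb mfcw hog tpfc azpd jqhw mmi zorj nalc rkajj
Hunk 2: at line 11 remove [mmi,zorj,nalc] add [nifia] -> 13 lines: nucct xbpf tgh tue xmddg lgmb mfcw hog tpfc azpd jqhw nifia rkajj
Hunk 3: at line 2 remove [tue,xmddg] add [spnw] -> 12 lines: nucct xbpf tgh spnw lgmb mfcw hog tpfc azpd jqhw nifia rkajj
Hunk 4: at line 7 remove [tpfc,azpd,jqhw] add [myij,rjjar,lxguk] -> 12 lines: nucct xbpf tgh spnw lgmb mfcw hog myij rjjar lxguk nifia rkajj
Hunk 5: at line 3 remove [spnw,lgmb,mfcw] add [pooj] -> 10 lines: nucct xbpf tgh pooj hog myij rjjar lxguk nifia rkajj

Answer: nucct
xbpf
tgh
pooj
hog
myij
rjjar
lxguk
nifia
rkajj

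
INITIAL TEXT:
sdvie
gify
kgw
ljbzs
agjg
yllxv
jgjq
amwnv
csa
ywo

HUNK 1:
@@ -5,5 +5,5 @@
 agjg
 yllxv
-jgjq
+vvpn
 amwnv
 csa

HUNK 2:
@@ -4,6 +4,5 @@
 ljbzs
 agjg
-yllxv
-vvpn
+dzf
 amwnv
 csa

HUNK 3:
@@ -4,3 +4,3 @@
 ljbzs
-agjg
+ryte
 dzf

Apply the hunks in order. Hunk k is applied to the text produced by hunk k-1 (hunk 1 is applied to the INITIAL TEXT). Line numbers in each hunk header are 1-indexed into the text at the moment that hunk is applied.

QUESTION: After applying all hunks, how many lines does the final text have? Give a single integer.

Hunk 1: at line 5 remove [jgjq] add [vvpn] -> 10 lines: sdvie gify kgw ljbzs agjg yllxv vvpn amwnv csa ywo
Hunk 2: at line 4 remove [yllxv,vvpn] add [dzf] -> 9 lines: sdvie gify kgw ljbzs agjg dzf amwnv csa ywo
Hunk 3: at line 4 remove [agjg] add [ryte] -> 9 lines: sdvie gify kgw ljbzs ryte dzf amwnv csa ywo
Final line count: 9

Answer: 9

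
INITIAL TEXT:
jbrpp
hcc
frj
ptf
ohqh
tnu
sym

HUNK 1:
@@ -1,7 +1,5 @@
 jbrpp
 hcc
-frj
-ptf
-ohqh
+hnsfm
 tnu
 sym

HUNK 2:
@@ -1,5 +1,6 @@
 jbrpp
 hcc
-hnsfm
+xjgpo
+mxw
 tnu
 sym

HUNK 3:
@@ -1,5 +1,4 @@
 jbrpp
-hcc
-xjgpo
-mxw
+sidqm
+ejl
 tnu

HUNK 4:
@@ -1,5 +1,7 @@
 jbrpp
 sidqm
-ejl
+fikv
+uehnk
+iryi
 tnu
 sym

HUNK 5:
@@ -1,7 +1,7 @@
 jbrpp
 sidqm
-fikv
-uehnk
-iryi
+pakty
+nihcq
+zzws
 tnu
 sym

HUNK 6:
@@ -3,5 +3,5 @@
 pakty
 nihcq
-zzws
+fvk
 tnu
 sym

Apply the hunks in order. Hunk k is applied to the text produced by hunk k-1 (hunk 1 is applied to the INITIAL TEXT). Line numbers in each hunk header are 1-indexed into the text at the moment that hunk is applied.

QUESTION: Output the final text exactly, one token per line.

Hunk 1: at line 1 remove [frj,ptf,ohqh] add [hnsfm] -> 5 lines: jbrpp hcc hnsfm tnu sym
Hunk 2: at line 1 remove [hnsfm] add [xjgpo,mxw] -> 6 lines: jbrpp hcc xjgpo mxw tnu sym
Hunk 3: at line 1 remove [hcc,xjgpo,mxw] add [sidqm,ejl] -> 5 lines: jbrpp sidqm ejl tnu sym
Hunk 4: at line 1 remove [ejl] add [fikv,uehnk,iryi] -> 7 lines: jbrpp sidqm fikv uehnk iryi tnu sym
Hunk 5: at line 1 remove [fikv,uehnk,iryi] add [pakty,nihcq,zzws] -> 7 lines: jbrpp sidqm pakty nihcq zzws tnu sym
Hunk 6: at line 3 remove [zzws] add [fvk] -> 7 lines: jbrpp sidqm pakty nihcq fvk tnu sym

Answer: jbrpp
sidqm
pakty
nihcq
fvk
tnu
sym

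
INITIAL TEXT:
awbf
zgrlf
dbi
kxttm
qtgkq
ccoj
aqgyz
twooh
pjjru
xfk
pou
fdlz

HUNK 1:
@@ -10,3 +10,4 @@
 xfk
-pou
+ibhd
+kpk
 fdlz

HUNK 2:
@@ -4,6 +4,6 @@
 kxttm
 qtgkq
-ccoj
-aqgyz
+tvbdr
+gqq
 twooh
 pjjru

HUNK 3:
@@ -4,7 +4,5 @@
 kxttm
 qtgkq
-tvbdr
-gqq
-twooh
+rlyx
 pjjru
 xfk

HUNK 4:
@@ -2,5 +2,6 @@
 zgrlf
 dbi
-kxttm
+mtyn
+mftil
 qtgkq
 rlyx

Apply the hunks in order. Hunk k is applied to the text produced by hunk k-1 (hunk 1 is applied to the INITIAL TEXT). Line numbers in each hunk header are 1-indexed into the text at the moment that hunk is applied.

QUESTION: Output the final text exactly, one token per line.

Answer: awbf
zgrlf
dbi
mtyn
mftil
qtgkq
rlyx
pjjru
xfk
ibhd
kpk
fdlz

Derivation:
Hunk 1: at line 10 remove [pou] add [ibhd,kpk] -> 13 lines: awbf zgrlf dbi kxttm qtgkq ccoj aqgyz twooh pjjru xfk ibhd kpk fdlz
Hunk 2: at line 4 remove [ccoj,aqgyz] add [tvbdr,gqq] -> 13 lines: awbf zgrlf dbi kxttm qtgkq tvbdr gqq twooh pjjru xfk ibhd kpk fdlz
Hunk 3: at line 4 remove [tvbdr,gqq,twooh] add [rlyx] -> 11 lines: awbf zgrlf dbi kxttm qtgkq rlyx pjjru xfk ibhd kpk fdlz
Hunk 4: at line 2 remove [kxttm] add [mtyn,mftil] -> 12 lines: awbf zgrlf dbi mtyn mftil qtgkq rlyx pjjru xfk ibhd kpk fdlz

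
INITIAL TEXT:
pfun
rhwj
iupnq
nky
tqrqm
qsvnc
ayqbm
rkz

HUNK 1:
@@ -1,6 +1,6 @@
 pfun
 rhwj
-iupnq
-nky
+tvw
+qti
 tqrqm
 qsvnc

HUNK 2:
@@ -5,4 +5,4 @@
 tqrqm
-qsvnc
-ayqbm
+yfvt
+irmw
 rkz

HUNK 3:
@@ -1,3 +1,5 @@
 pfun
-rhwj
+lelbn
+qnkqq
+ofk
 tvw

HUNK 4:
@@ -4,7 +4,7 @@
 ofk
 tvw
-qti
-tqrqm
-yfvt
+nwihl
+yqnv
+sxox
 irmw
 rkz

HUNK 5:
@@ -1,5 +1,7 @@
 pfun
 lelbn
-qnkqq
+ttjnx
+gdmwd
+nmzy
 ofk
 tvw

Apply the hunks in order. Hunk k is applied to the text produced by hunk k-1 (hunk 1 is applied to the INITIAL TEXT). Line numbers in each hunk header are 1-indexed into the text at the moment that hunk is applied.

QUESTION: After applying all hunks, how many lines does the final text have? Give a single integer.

Hunk 1: at line 1 remove [iupnq,nky] add [tvw,qti] -> 8 lines: pfun rhwj tvw qti tqrqm qsvnc ayqbm rkz
Hunk 2: at line 5 remove [qsvnc,ayqbm] add [yfvt,irmw] -> 8 lines: pfun rhwj tvw qti tqrqm yfvt irmw rkz
Hunk 3: at line 1 remove [rhwj] add [lelbn,qnkqq,ofk] -> 10 lines: pfun lelbn qnkqq ofk tvw qti tqrqm yfvt irmw rkz
Hunk 4: at line 4 remove [qti,tqrqm,yfvt] add [nwihl,yqnv,sxox] -> 10 lines: pfun lelbn qnkqq ofk tvw nwihl yqnv sxox irmw rkz
Hunk 5: at line 1 remove [qnkqq] add [ttjnx,gdmwd,nmzy] -> 12 lines: pfun lelbn ttjnx gdmwd nmzy ofk tvw nwihl yqnv sxox irmw rkz
Final line count: 12

Answer: 12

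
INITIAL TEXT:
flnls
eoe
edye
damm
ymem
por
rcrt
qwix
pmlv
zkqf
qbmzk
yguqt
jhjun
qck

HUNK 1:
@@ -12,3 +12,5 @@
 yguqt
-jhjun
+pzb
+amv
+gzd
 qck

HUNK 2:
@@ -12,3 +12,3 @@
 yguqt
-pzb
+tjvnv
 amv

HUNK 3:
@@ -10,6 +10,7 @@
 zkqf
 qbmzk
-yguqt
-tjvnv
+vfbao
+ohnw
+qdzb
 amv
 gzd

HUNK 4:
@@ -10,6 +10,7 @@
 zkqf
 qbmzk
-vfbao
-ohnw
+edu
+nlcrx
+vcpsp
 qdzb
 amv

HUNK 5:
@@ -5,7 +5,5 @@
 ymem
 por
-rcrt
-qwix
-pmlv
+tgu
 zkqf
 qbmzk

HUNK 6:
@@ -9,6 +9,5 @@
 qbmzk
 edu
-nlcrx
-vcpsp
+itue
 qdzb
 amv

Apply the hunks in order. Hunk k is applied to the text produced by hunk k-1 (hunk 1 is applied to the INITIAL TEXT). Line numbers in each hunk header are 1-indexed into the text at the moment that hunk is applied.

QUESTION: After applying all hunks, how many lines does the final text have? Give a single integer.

Answer: 15

Derivation:
Hunk 1: at line 12 remove [jhjun] add [pzb,amv,gzd] -> 16 lines: flnls eoe edye damm ymem por rcrt qwix pmlv zkqf qbmzk yguqt pzb amv gzd qck
Hunk 2: at line 12 remove [pzb] add [tjvnv] -> 16 lines: flnls eoe edye damm ymem por rcrt qwix pmlv zkqf qbmzk yguqt tjvnv amv gzd qck
Hunk 3: at line 10 remove [yguqt,tjvnv] add [vfbao,ohnw,qdzb] -> 17 lines: flnls eoe edye damm ymem por rcrt qwix pmlv zkqf qbmzk vfbao ohnw qdzb amv gzd qck
Hunk 4: at line 10 remove [vfbao,ohnw] add [edu,nlcrx,vcpsp] -> 18 lines: flnls eoe edye damm ymem por rcrt qwix pmlv zkqf qbmzk edu nlcrx vcpsp qdzb amv gzd qck
Hunk 5: at line 5 remove [rcrt,qwix,pmlv] add [tgu] -> 16 lines: flnls eoe edye damm ymem por tgu zkqf qbmzk edu nlcrx vcpsp qdzb amv gzd qck
Hunk 6: at line 9 remove [nlcrx,vcpsp] add [itue] -> 15 lines: flnls eoe edye damm ymem por tgu zkqf qbmzk edu itue qdzb amv gzd qck
Final line count: 15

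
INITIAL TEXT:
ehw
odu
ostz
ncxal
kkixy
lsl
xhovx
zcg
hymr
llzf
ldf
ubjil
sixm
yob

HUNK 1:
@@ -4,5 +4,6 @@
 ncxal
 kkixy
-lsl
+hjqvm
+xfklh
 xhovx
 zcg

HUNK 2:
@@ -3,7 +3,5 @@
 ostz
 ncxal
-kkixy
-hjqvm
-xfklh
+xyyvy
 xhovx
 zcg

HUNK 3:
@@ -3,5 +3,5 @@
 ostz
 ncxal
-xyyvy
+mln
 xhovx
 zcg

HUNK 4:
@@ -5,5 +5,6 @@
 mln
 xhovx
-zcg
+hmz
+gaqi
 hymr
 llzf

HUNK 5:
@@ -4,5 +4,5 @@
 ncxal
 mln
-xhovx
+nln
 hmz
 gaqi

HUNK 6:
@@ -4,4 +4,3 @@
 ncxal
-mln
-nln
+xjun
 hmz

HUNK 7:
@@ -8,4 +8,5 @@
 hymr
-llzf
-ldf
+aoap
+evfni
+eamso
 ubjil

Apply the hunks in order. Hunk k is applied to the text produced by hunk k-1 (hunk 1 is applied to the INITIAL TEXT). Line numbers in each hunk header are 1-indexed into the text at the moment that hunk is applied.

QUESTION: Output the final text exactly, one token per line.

Hunk 1: at line 4 remove [lsl] add [hjqvm,xfklh] -> 15 lines: ehw odu ostz ncxal kkixy hjqvm xfklh xhovx zcg hymr llzf ldf ubjil sixm yob
Hunk 2: at line 3 remove [kkixy,hjqvm,xfklh] add [xyyvy] -> 13 lines: ehw odu ostz ncxal xyyvy xhovx zcg hymr llzf ldf ubjil sixm yob
Hunk 3: at line 3 remove [xyyvy] add [mln] -> 13 lines: ehw odu ostz ncxal mln xhovx zcg hymr llzf ldf ubjil sixm yob
Hunk 4: at line 5 remove [zcg] add [hmz,gaqi] -> 14 lines: ehw odu ostz ncxal mln xhovx hmz gaqi hymr llzf ldf ubjil sixm yob
Hunk 5: at line 4 remove [xhovx] add [nln] -> 14 lines: ehw odu ostz ncxal mln nln hmz gaqi hymr llzf ldf ubjil sixm yob
Hunk 6: at line 4 remove [mln,nln] add [xjun] -> 13 lines: ehw odu ostz ncxal xjun hmz gaqi hymr llzf ldf ubjil sixm yob
Hunk 7: at line 8 remove [llzf,ldf] add [aoap,evfni,eamso] -> 14 lines: ehw odu ostz ncxal xjun hmz gaqi hymr aoap evfni eamso ubjil sixm yob

Answer: ehw
odu
ostz
ncxal
xjun
hmz
gaqi
hymr
aoap
evfni
eamso
ubjil
sixm
yob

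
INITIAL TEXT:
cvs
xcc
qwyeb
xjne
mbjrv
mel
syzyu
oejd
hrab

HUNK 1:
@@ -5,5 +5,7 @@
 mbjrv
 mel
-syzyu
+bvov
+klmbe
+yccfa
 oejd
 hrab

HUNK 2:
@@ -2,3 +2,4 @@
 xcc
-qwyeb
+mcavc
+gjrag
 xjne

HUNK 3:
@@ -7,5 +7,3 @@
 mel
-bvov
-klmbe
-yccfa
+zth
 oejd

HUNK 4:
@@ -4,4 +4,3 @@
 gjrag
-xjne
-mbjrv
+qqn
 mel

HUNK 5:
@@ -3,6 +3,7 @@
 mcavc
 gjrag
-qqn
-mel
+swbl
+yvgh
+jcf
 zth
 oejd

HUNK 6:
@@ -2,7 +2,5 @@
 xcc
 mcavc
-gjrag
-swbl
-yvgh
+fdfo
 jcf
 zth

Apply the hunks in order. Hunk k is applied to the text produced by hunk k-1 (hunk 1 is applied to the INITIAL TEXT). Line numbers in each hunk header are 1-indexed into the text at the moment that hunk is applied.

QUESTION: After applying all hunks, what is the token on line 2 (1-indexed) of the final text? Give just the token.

Answer: xcc

Derivation:
Hunk 1: at line 5 remove [syzyu] add [bvov,klmbe,yccfa] -> 11 lines: cvs xcc qwyeb xjne mbjrv mel bvov klmbe yccfa oejd hrab
Hunk 2: at line 2 remove [qwyeb] add [mcavc,gjrag] -> 12 lines: cvs xcc mcavc gjrag xjne mbjrv mel bvov klmbe yccfa oejd hrab
Hunk 3: at line 7 remove [bvov,klmbe,yccfa] add [zth] -> 10 lines: cvs xcc mcavc gjrag xjne mbjrv mel zth oejd hrab
Hunk 4: at line 4 remove [xjne,mbjrv] add [qqn] -> 9 lines: cvs xcc mcavc gjrag qqn mel zth oejd hrab
Hunk 5: at line 3 remove [qqn,mel] add [swbl,yvgh,jcf] -> 10 lines: cvs xcc mcavc gjrag swbl yvgh jcf zth oejd hrab
Hunk 6: at line 2 remove [gjrag,swbl,yvgh] add [fdfo] -> 8 lines: cvs xcc mcavc fdfo jcf zth oejd hrab
Final line 2: xcc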